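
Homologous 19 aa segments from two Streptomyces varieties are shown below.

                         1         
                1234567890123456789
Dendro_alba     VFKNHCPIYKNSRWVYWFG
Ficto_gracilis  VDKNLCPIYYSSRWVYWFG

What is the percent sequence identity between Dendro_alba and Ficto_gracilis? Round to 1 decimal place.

78.9%

Mismatches occur at site 2 (F→D), site 5 (H→L), site 10 (K→Y), site 11 (N→S).
15 of the 19 sites match, so the percent identity is 15/19 × 100 = 78.9%.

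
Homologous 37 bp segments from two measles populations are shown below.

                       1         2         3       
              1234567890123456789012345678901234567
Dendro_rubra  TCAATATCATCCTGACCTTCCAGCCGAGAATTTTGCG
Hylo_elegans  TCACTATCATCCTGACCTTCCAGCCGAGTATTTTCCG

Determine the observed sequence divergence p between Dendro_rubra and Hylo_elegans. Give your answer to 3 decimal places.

0.081

Differing sites — 4:A/C; 29:A/T; 35:G/C.
There are 3 differences over 37 sites, so p = 3/37 = 0.081.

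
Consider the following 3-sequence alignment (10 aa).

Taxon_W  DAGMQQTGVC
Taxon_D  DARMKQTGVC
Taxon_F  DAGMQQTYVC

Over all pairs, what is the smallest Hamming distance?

Pairwise Hamming distances:
  Taxon_W vs Taxon_D: 2
  Taxon_W vs Taxon_F: 1
  Taxon_D vs Taxon_F: 3
The smallest is 1, between Taxon_W and Taxon_F.

1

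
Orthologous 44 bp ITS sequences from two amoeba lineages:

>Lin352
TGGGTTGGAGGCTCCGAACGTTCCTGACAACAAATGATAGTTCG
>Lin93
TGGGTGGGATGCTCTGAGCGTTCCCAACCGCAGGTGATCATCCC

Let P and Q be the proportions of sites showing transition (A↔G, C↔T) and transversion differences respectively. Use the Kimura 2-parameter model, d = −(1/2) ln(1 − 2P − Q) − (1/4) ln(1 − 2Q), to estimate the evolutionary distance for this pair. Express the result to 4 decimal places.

0.4343

The sequences differ at positions 6 (T/G, transversion), 10 (G/T, transversion), 15 (C/T, transition), 18 (A/G, transition), 25 (T/C, transition), 26 (G/A, transition), 29 (A/C, transversion), 30 (A/G, transition), 33 (A/G, transition), 34 (A/G, transition), 39 (A/C, transversion), 40 (G/A, transition), 42 (T/C, transition), 44 (G/C, transversion).
Of the 14 differences, 9 transitions and 5 transversions over 44 sites: P = 9/44 = 0.204545, Q = 5/44 = 0.113636.
d = −0.5·ln(0.477274) − 0.25·ln(0.772728) = −0.5·(-0.739665) − 0.25·(-0.257828) = 0.4343.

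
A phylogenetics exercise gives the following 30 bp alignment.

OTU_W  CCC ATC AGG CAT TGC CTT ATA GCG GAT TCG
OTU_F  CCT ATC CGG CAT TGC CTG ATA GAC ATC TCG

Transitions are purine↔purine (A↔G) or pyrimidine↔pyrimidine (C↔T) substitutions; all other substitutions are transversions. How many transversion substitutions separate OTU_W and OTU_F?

5

Differing sites — 3:C/T (Ti); 7:A/C (Tv); 18:T/G (Tv); 23:C/A (Tv); 24:G/C (Tv); 25:G/A (Ti); 26:A/T (Tv); 27:T/C (Ti).
Of the 8 differences, 3 transitions and 5 transversions, so the answer is 5.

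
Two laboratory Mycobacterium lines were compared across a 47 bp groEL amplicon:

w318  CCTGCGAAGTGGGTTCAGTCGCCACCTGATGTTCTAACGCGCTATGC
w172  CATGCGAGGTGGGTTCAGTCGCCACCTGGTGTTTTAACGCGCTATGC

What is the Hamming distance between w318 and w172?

4

The sequences differ at positions 2 (C/A), 8 (A/G), 29 (A/G), 34 (C/T).
That gives 4 mismatches out of 47 aligned sites, so the Hamming distance is 4.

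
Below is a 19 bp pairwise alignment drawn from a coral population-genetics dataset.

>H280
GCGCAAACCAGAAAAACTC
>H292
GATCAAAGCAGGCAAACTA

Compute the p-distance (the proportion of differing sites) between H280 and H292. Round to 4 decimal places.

0.3158

Differing sites — 2:C/A; 3:G/T; 8:C/G; 12:A/G; 13:A/C; 19:C/A.
There are 6 differences over 19 sites, so p = 6/19 = 0.3158.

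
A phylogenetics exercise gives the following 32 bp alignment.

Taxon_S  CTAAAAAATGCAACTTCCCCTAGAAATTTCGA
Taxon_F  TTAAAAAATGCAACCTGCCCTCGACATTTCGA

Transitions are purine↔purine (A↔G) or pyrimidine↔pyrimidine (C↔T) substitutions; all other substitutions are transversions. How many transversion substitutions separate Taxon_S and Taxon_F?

3

The sequences differ at positions 1 (C/T, transition), 15 (T/C, transition), 17 (C/G, transversion), 22 (A/C, transversion), 25 (A/C, transversion).
Of the 5 differences, 2 transitions and 3 transversions, so the answer is 3.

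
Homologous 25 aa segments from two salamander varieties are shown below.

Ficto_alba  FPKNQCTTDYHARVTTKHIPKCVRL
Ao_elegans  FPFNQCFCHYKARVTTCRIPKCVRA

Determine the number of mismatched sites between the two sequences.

8

Differing sites — 3:K/F; 7:T/F; 8:T/C; 9:D/H; 11:H/K; 17:K/C; 18:H/R; 25:L/A.
That gives 8 mismatches out of 25 aligned sites, so the Hamming distance is 8.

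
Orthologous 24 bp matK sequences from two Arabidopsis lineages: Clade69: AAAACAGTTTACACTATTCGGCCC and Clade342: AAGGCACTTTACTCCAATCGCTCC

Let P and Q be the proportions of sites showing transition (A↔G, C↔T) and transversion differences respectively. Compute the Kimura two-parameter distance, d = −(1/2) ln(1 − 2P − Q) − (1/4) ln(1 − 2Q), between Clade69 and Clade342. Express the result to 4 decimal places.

0.4479

Mismatches occur at site 3 (A↔G, transition), site 4 (A↔G, transition), site 7 (G↔C, transversion), site 13 (A↔T, transversion), site 15 (T↔C, transition), site 17 (T↔A, transversion), site 21 (G↔C, transversion), site 22 (C↔T, transition).
Of the 8 differences, 4 transitions and 4 transversions over 24 sites: P = 4/24 = 0.166667, Q = 4/24 = 0.166667.
d = −0.5·ln(0.499999) − 0.25·ln(0.666666) = −0.5·(-0.693149) − 0.25·(-0.405466) = 0.4479.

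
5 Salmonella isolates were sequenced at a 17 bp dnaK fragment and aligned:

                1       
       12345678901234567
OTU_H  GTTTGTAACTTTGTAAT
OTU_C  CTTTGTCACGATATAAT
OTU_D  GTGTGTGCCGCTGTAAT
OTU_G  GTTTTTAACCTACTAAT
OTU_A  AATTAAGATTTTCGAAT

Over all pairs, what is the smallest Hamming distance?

Pairwise Hamming distances:
  OTU_H vs OTU_C: 5
  OTU_H vs OTU_D: 5
  OTU_H vs OTU_G: 4
  OTU_H vs OTU_A: 8
  OTU_C vs OTU_D: 6
  OTU_C vs OTU_G: 7
  OTU_C vs OTU_A: 10
  OTU_D vs OTU_G: 8
  OTU_D vs OTU_A: 11
  OTU_G vs OTU_A: 9
The smallest is 4, between OTU_H and OTU_G.

4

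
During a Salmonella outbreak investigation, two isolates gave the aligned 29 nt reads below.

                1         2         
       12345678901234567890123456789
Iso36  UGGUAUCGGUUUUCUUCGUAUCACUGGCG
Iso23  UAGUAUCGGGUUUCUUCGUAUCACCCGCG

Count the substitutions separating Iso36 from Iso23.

The sequences differ at positions 2 (G/A), 10 (U/G), 25 (U/C), 26 (G/C).
That gives 4 mismatches out of 29 aligned sites, so the Hamming distance is 4.

4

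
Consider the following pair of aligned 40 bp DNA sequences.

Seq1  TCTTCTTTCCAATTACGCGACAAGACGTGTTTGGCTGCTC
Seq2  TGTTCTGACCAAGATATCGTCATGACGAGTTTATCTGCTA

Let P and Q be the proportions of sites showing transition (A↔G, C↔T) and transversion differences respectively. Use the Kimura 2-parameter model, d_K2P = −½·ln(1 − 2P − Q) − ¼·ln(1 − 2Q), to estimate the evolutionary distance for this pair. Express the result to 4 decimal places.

0.4975

Mismatches occur at site 2 (C↔G, transversion), site 7 (T↔G, transversion), site 8 (T↔A, transversion), site 13 (T↔G, transversion), site 14 (T↔A, transversion), site 15 (A↔T, transversion), site 16 (C↔A, transversion), site 17 (G↔T, transversion), site 20 (A↔T, transversion), site 23 (A↔T, transversion), site 28 (T↔A, transversion), site 33 (G↔A, transition), site 34 (G↔T, transversion), site 40 (C↔A, transversion).
Of the 14 differences, 1 transition and 13 transversions over 40 sites: P = 1/40 = 0.025000, Q = 13/40 = 0.325000.
d = −0.5·ln(0.625000) − 0.25·ln(0.350000) = −0.5·(-0.470004) − 0.25·(-1.049822) = 0.4975.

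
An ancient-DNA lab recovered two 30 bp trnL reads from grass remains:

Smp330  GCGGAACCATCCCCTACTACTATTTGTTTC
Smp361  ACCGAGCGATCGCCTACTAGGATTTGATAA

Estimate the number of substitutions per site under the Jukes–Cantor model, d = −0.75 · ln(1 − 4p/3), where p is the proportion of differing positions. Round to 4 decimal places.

0.4408

Differing sites — 1:G/A; 3:G/C; 6:A/G; 8:C/G; 12:C/G; 20:C/G; 21:T/G; 27:T/A; 29:T/A; 30:C/A.
p = 10/30 = 0.333333.
d = −0.75 · ln(1 − (4/3)·0.333333) = −0.75 · ln(0.555556) = −0.75 · (-0.587786) = 0.4408.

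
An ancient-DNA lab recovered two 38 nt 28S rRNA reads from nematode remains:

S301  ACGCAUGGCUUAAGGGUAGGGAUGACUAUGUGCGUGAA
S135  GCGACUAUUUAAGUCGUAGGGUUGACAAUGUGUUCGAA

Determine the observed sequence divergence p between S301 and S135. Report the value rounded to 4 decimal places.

Mismatches occur at site 1 (A↔G), site 4 (C↔A), site 5 (A↔C), site 7 (G↔A), site 8 (G↔U), site 9 (C↔U), site 11 (U↔A), site 13 (A↔G), site 14 (G↔U), site 15 (G↔C), site 22 (A↔U), site 27 (U↔A), site 33 (C↔U), site 34 (G↔U), site 35 (U↔C).
There are 15 differences over 38 sites, so p = 15/38 = 0.3947.

0.3947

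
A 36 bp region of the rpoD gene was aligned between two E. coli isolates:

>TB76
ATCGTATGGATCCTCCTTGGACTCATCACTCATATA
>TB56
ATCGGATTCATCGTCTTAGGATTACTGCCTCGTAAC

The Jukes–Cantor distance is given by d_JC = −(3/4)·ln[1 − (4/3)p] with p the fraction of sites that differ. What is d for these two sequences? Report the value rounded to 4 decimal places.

Differing sites — 5:T/G; 8:G/T; 9:G/C; 13:C/G; 16:C/T; 18:T/A; 22:C/T; 24:C/A; 25:A/C; 27:C/G; 28:A/C; 32:A/G; 35:T/A; 36:A/C.
p = 14/36 = 0.388889.
d = −0.75 · ln(1 − (4/3)·0.388889) = −0.75 · ln(0.481481) = −0.75 · (-0.730889) = 0.5482.

0.5482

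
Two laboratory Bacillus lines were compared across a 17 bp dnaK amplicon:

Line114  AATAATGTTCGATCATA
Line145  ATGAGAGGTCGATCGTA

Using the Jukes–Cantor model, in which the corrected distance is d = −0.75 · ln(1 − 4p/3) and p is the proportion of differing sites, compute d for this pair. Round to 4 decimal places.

0.4770

Mismatches occur at site 2 (A→T), site 3 (T→G), site 5 (A→G), site 6 (T→A), site 8 (T→G), site 15 (A→G).
p = 6/17 = 0.352941.
d = −0.75 · ln(1 − (4/3)·0.352941) = −0.75 · ln(0.529412) = −0.75 · (-0.635988) = 0.4770.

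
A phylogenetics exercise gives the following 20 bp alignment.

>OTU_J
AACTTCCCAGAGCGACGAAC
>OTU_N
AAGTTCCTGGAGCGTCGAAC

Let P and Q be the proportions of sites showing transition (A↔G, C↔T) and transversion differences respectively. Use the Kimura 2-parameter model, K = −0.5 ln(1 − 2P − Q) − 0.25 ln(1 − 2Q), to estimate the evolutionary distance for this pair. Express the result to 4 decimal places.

Differing sites — 3:C/G (Tv); 8:C/T (Ti); 9:A/G (Ti); 15:A/T (Tv).
Of the 4 differences, 2 transitions and 2 transversions over 20 sites: P = 2/20 = 0.100000, Q = 2/20 = 0.100000.
d = −0.5·ln(0.700000) − 0.25·ln(0.800000) = −0.5·(-0.356675) − 0.25·(-0.223144) = 0.2341.

0.2341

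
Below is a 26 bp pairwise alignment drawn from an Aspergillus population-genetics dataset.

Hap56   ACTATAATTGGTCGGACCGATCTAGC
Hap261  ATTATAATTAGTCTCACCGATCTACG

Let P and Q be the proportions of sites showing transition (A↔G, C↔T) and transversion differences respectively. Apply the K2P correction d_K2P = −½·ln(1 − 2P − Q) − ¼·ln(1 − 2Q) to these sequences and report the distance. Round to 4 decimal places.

0.2758

The sequences differ at positions 2 (C/T, transition), 10 (G/A, transition), 14 (G/T, transversion), 15 (G/C, transversion), 25 (G/C, transversion), 26 (C/G, transversion).
Of the 6 differences, 2 transitions and 4 transversions over 26 sites: P = 2/26 = 0.076923, Q = 4/26 = 0.153846.
d = −0.5·ln(0.692308) − 0.25·ln(0.692308) = −0.5·(-0.367724) − 0.25·(-0.367724) = 0.2758.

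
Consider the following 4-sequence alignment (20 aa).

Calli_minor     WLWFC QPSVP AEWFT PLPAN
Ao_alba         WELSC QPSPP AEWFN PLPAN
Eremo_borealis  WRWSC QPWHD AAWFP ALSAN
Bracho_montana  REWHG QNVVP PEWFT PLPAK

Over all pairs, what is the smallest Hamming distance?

Pairwise Hamming distances:
  Calli_minor vs Ao_alba: 5
  Calli_minor vs Eremo_borealis: 9
  Calli_minor vs Bracho_montana: 8
  Ao_alba vs Eremo_borealis: 9
  Ao_alba vs Bracho_montana: 10
  Eremo_borealis vs Bracho_montana: 14
The smallest is 5, between Calli_minor and Ao_alba.

5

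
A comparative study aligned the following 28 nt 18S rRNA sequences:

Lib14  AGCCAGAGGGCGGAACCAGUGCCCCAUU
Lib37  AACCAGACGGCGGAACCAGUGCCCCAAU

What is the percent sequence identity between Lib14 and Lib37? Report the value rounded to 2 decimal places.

The sequences differ at positions 2 (G/A), 8 (G/C), 27 (U/A).
25 of the 28 sites match, so the percent identity is 25/28 × 100 = 89.29%.

89.29%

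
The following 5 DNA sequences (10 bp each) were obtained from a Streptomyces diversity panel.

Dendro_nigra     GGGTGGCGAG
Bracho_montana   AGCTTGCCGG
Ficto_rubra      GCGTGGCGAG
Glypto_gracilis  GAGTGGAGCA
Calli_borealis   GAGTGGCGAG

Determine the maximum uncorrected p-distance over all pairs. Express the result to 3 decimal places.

Pairwise Hamming distances:
  Dendro_nigra vs Bracho_montana: 5
  Dendro_nigra vs Ficto_rubra: 1
  Dendro_nigra vs Glypto_gracilis: 4
  Dendro_nigra vs Calli_borealis: 1
  Bracho_montana vs Ficto_rubra: 6
  Bracho_montana vs Glypto_gracilis: 8
  Bracho_montana vs Calli_borealis: 6
  Ficto_rubra vs Glypto_gracilis: 4
  Ficto_rubra vs Calli_borealis: 1
  Glypto_gracilis vs Calli_borealis: 3
The largest is 8 mismatches, between Bracho_montana and Glypto_gracilis; p = 8/10 = 0.800.

0.800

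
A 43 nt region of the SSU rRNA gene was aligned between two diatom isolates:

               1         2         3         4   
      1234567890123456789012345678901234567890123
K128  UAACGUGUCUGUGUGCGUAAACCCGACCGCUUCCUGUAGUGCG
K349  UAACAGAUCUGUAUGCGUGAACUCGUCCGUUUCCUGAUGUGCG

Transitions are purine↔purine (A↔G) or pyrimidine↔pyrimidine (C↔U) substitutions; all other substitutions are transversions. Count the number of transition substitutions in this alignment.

6

The sequences differ at positions 5 (G/A, transition), 6 (U/G, transversion), 7 (G/A, transition), 13 (G/A, transition), 19 (A/G, transition), 23 (C/U, transition), 26 (A/U, transversion), 30 (C/U, transition), 37 (U/A, transversion), 38 (A/U, transversion).
Of the 10 differences, 6 transitions and 4 transversions, so the answer is 6.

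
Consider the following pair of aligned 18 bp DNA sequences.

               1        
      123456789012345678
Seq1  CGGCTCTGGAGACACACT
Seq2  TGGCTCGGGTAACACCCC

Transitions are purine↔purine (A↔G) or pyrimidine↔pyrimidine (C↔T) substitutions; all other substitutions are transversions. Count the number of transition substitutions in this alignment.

3

Mismatches occur at site 1 (C→T, transition), site 7 (T→G, transversion), site 10 (A→T, transversion), site 11 (G→A, transition), site 16 (A→C, transversion), site 18 (T→C, transition).
Of the 6 differences, 3 transitions and 3 transversions, so the answer is 3.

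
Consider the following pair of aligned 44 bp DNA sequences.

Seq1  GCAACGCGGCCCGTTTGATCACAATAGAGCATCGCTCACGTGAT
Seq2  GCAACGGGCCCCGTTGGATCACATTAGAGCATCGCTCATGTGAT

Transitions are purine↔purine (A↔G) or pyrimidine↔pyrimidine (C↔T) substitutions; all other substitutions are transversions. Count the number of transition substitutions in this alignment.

1

Mismatches occur at site 7 (C/G, transversion), site 9 (G/C, transversion), site 16 (T/G, transversion), site 24 (A/T, transversion), site 39 (C/T, transition).
Of the 5 differences, 1 transition and 4 transversions, so the answer is 1.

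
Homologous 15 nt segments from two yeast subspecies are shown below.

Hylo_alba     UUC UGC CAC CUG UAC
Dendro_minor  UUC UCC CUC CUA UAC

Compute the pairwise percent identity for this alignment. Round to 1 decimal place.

80.0%

Differing sites — 5:G/C; 8:A/U; 12:G/A.
12 of the 15 sites match, so the percent identity is 12/15 × 100 = 80.0%.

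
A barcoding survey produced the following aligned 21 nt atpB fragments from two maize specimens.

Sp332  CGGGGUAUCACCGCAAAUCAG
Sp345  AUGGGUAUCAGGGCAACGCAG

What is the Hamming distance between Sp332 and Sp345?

Mismatches occur at site 1 (C↔A), site 2 (G↔U), site 11 (C↔G), site 12 (C↔G), site 17 (A↔C), site 18 (U↔G).
That gives 6 mismatches out of 21 aligned sites, so the Hamming distance is 6.

6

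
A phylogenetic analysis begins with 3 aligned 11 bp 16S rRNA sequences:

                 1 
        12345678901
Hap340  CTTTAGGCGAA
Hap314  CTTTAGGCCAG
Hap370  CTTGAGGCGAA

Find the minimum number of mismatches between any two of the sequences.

Pairwise Hamming distances:
  Hap340 vs Hap314: 2
  Hap340 vs Hap370: 1
  Hap314 vs Hap370: 3
The smallest is 1, between Hap340 and Hap370.

1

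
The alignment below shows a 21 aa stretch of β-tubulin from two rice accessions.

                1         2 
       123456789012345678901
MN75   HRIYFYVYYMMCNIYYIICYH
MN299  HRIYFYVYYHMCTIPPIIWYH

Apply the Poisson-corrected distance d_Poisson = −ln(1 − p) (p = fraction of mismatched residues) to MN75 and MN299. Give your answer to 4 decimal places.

0.2719

Differing sites — 10:M/H; 13:N/T; 15:Y/P; 16:Y/P; 19:C/W.
p = 5/21 = 0.238095.
d = −ln(1 − 0.238095) = −ln(0.761905) = 0.2719.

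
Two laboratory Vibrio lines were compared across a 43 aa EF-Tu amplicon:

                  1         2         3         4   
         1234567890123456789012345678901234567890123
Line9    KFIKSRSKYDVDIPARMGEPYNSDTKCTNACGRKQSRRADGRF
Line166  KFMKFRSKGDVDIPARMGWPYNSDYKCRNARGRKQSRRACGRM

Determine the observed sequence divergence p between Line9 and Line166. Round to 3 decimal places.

Differing sites — 3:I/M; 5:S/F; 9:Y/G; 19:E/W; 25:T/Y; 28:T/R; 31:C/R; 40:D/C; 43:F/M.
There are 9 differences over 43 sites, so p = 9/43 = 0.209.

0.209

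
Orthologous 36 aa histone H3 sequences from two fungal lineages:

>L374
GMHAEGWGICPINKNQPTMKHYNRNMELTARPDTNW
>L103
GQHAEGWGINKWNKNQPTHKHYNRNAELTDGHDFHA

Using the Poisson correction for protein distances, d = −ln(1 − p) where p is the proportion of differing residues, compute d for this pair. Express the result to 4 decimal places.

0.4055

The sequences differ at positions 2 (M/Q), 10 (C/N), 11 (P/K), 12 (I/W), 19 (M/H), 26 (M/A), 30 (A/D), 31 (R/G), 32 (P/H), 34 (T/F), 35 (N/H), 36 (W/A).
p = 12/36 = 0.333333.
d = −ln(1 − 0.333333) = −ln(0.666667) = 0.4055.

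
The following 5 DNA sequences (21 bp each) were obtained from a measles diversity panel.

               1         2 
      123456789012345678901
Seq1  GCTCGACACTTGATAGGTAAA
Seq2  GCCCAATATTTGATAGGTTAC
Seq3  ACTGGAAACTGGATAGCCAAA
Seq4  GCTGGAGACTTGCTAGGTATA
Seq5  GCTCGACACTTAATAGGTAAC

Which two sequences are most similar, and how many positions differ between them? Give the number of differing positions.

2

Pairwise Hamming distances:
  Seq1 vs Seq2: 6
  Seq1 vs Seq3: 6
  Seq1 vs Seq4: 4
  Seq1 vs Seq5: 2
  Seq2 vs Seq3: 11
  Seq2 vs Seq4: 9
  Seq2 vs Seq5: 6
  Seq3 vs Seq4: 7
  Seq3 vs Seq5: 8
  Seq4 vs Seq5: 6
The smallest is 2, between Seq1 and Seq5.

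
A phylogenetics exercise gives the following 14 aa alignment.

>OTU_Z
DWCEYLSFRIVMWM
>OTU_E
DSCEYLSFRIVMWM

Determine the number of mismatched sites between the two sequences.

1

A single mismatch occurs at site 2 (W→S).
That gives 1 mismatch out of 14 aligned sites, so the Hamming distance is 1.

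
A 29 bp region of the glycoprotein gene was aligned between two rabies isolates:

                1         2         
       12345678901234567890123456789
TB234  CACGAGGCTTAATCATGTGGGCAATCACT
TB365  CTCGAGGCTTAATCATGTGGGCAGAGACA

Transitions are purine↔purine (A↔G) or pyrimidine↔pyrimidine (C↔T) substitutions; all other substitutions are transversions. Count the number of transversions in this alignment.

Mismatches occur at site 2 (A↔T, transversion), site 24 (A↔G, transition), site 25 (T↔A, transversion), site 26 (C↔G, transversion), site 29 (T↔A, transversion).
Of the 5 differences, 1 transition and 4 transversions, so the answer is 4.

4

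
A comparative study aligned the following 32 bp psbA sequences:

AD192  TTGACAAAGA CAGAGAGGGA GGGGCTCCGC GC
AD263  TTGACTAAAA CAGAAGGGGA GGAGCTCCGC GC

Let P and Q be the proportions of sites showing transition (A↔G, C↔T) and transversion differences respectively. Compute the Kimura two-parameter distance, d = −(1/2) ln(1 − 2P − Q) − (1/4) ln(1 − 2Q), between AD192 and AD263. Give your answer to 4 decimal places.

Differing sites — 6:A/T (Tv); 9:G/A (Ti); 15:G/A (Ti); 16:A/G (Ti); 23:G/A (Ti).
Of the 5 differences, 4 transitions and 1 transversion over 32 sites: P = 4/32 = 0.125000, Q = 1/32 = 0.031250.
d = −0.5·ln(0.718750) − 0.25·ln(0.937500) = −0.5·(-0.330242) − 0.25·(-0.064539) = 0.1813.

0.1813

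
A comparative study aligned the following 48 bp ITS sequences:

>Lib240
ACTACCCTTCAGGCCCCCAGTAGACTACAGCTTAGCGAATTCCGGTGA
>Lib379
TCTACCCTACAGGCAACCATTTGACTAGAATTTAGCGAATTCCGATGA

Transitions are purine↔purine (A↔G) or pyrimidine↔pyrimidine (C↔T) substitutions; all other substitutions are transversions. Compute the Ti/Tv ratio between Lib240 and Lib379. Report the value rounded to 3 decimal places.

0.429

Mismatches occur at site 1 (A↔T, transversion), site 9 (T↔A, transversion), site 15 (C↔A, transversion), site 16 (C↔A, transversion), site 20 (G↔T, transversion), site 22 (A↔T, transversion), site 28 (C↔G, transversion), site 30 (G↔A, transition), site 31 (C↔T, transition), site 45 (G↔A, transition).
Of the 10 differences, 3 transitions and 7 transversions, so Ti/Tv = 3/7 = 0.429.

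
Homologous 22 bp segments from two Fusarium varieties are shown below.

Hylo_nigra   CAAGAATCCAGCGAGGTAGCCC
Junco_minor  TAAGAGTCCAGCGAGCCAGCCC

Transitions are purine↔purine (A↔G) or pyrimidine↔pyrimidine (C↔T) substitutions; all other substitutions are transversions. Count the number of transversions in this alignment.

1

Differing sites — 1:C/T (Ti); 6:A/G (Ti); 16:G/C (Tv); 17:T/C (Ti).
Of the 4 differences, 3 transitions and 1 transversion, so the answer is 1.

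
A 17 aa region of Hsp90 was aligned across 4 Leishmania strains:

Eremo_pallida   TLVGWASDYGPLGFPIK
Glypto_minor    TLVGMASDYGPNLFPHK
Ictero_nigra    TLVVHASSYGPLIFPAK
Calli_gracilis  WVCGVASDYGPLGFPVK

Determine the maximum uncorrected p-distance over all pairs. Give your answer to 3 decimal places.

0.471

Pairwise Hamming distances:
  Eremo_pallida vs Glypto_minor: 4
  Eremo_pallida vs Ictero_nigra: 5
  Eremo_pallida vs Calli_gracilis: 5
  Glypto_minor vs Ictero_nigra: 6
  Glypto_minor vs Calli_gracilis: 7
  Ictero_nigra vs Calli_gracilis: 8
The largest is 8 mismatches, between Ictero_nigra and Calli_gracilis; p = 8/17 = 0.471.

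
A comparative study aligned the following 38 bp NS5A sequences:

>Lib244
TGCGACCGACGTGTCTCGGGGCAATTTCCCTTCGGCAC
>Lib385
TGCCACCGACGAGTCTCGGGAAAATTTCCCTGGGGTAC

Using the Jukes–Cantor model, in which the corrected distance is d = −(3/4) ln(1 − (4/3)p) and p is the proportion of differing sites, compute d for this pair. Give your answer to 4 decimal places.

Mismatches occur at site 4 (G/C), site 12 (T/A), site 21 (G/A), site 22 (C/A), site 32 (T/G), site 33 (C/G), site 36 (C/T).
p = 7/38 = 0.184211.
d = −0.75 · ln(1 − (4/3)·0.184211) = −0.75 · ln(0.754385) = −0.75 · (-0.281852) = 0.2114.

0.2114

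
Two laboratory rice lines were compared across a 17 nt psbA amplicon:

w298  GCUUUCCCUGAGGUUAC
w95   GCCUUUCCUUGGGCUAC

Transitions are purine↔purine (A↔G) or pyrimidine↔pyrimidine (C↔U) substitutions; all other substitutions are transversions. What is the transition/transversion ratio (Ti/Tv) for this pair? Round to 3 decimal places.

The sequences differ at positions 3 (U/C, transition), 6 (C/U, transition), 10 (G/U, transversion), 11 (A/G, transition), 14 (U/C, transition).
Of the 5 differences, 4 transitions and 1 transversion, so Ti/Tv = 4/1 = 4.000.

4.000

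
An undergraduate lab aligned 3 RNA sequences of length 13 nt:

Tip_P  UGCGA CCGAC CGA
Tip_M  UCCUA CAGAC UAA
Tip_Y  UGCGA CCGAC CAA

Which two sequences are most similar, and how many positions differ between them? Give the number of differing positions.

Pairwise Hamming distances:
  Tip_P vs Tip_M: 5
  Tip_P vs Tip_Y: 1
  Tip_M vs Tip_Y: 4
The smallest is 1, between Tip_P and Tip_Y.

1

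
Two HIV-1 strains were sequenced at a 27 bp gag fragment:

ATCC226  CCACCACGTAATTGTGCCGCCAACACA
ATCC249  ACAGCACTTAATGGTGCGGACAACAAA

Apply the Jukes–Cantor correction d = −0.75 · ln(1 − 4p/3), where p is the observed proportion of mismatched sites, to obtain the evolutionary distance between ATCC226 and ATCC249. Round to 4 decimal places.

0.3181

The sequences differ at positions 1 (C/A), 4 (C/G), 8 (G/T), 13 (T/G), 18 (C/G), 20 (C/A), 26 (C/A).
p = 7/27 = 0.259259.
d = −0.75 · ln(1 − (4/3)·0.259259) = −0.75 · ln(0.654321) = −0.75 · (-0.424157) = 0.3181.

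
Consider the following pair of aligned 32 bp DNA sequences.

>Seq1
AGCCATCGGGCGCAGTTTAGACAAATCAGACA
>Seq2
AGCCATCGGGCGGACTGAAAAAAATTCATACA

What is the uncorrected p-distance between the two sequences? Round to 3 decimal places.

0.250

The sequences differ at positions 13 (C/G), 15 (G/C), 17 (T/G), 18 (T/A), 20 (G/A), 22 (C/A), 25 (A/T), 29 (G/T).
There are 8 differences over 32 sites, so p = 8/32 = 0.250.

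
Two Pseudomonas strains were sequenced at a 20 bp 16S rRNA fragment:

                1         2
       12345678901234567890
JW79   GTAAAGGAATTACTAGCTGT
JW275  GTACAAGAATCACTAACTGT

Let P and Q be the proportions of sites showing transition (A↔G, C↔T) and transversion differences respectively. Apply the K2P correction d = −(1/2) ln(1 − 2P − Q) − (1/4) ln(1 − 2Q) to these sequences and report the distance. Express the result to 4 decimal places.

Differing sites — 4:A/C (Tv); 6:G/A (Ti); 11:T/C (Ti); 16:G/A (Ti).
Of the 4 differences, 3 transitions and 1 transversion over 20 sites: P = 3/20 = 0.150000, Q = 1/20 = 0.050000.
d = −0.5·ln(0.650000) − 0.25·ln(0.900000) = −0.5·(-0.430783) − 0.25·(-0.105361) = 0.2417.

0.2417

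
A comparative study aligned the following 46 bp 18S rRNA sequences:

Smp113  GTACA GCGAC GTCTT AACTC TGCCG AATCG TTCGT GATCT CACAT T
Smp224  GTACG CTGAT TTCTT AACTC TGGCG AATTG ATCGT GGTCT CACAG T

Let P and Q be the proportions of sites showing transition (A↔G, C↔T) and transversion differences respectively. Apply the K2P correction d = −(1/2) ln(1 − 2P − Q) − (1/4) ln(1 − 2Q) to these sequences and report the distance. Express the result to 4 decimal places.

0.2586

Mismatches occur at site 5 (A→G, transition), site 6 (G→C, transversion), site 7 (C→T, transition), site 10 (C→T, transition), site 11 (G→T, transversion), site 23 (C→G, transversion), site 29 (C→T, transition), site 31 (T→A, transversion), site 37 (A→G, transition), site 45 (T→G, transversion).
Of the 10 differences, 5 transitions and 5 transversions over 46 sites: P = 5/46 = 0.108696, Q = 5/46 = 0.108696.
d = −0.5·ln(0.673912) − 0.25·ln(0.782608) = −0.5·(-0.394656) − 0.25·(-0.245123) = 0.2586.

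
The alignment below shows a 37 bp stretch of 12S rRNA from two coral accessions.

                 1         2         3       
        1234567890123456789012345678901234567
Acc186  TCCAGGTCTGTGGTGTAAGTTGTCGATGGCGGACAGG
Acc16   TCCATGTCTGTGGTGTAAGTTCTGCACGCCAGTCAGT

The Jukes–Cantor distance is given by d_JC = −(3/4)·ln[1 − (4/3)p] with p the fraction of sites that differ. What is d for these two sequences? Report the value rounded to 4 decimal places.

0.2940

Differing sites — 5:G/T; 22:G/C; 24:C/G; 25:G/C; 27:T/C; 29:G/C; 31:G/A; 33:A/T; 37:G/T.
p = 9/37 = 0.243243.
d = −0.75 · ln(1 − (4/3)·0.243243) = −0.75 · ln(0.675676) = −0.75 · (-0.392042) = 0.2940.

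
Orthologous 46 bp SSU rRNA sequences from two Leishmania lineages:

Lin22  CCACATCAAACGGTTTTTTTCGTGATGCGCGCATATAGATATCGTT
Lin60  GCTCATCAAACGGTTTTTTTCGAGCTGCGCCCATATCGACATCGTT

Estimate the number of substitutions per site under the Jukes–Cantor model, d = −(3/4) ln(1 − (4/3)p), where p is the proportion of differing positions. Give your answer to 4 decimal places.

0.1701

Differing sites — 1:C/G; 3:A/T; 23:T/A; 25:A/C; 31:G/C; 37:A/C; 40:T/C.
p = 7/46 = 0.152174.
d = −0.75 · ln(1 − (4/3)·0.152174) = −0.75 · ln(0.797101) = −0.75 · (-0.226774) = 0.1701.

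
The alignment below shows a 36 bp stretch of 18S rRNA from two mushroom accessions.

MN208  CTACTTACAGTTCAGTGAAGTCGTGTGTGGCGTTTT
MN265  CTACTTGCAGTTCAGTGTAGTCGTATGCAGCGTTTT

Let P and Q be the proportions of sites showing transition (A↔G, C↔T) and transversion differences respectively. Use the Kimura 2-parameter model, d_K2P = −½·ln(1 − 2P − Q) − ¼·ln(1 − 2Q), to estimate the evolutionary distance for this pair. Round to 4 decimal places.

The sequences differ at positions 7 (A/G, transition), 18 (A/T, transversion), 25 (G/A, transition), 28 (T/C, transition), 29 (G/A, transition).
Of the 5 differences, 4 transitions and 1 transversion over 36 sites: P = 4/36 = 0.111111, Q = 1/36 = 0.027778.
d = −0.5·ln(0.750000) − 0.25·ln(0.944444) = −0.5·(-0.287682) − 0.25·(-0.057159) = 0.1581.

0.1581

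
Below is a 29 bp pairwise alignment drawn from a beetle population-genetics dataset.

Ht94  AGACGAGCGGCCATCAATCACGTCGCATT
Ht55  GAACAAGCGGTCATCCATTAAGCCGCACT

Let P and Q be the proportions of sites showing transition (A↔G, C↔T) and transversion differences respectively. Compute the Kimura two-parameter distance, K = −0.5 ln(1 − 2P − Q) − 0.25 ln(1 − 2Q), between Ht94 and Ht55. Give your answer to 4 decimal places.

The sequences differ at positions 1 (A/G, transition), 2 (G/A, transition), 5 (G/A, transition), 11 (C/T, transition), 16 (A/C, transversion), 19 (C/T, transition), 21 (C/A, transversion), 23 (T/C, transition), 28 (T/C, transition).
Of the 9 differences, 7 transitions and 2 transversions over 29 sites: P = 7/29 = 0.241379, Q = 2/29 = 0.068966.
d = −0.5·ln(0.448276) − 0.25·ln(0.862068) = −0.5·(-0.802346) − 0.25·(-0.148421) = 0.4383.

0.4383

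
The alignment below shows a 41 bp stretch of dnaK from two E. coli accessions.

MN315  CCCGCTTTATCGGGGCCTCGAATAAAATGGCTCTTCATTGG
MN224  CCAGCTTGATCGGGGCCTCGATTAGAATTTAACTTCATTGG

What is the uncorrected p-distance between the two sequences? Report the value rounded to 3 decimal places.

0.195

Mismatches occur at site 3 (C→A), site 8 (T→G), site 22 (A→T), site 25 (A→G), site 29 (G→T), site 30 (G→T), site 31 (C→A), site 32 (T→A).
There are 8 differences over 41 sites, so p = 8/41 = 0.195.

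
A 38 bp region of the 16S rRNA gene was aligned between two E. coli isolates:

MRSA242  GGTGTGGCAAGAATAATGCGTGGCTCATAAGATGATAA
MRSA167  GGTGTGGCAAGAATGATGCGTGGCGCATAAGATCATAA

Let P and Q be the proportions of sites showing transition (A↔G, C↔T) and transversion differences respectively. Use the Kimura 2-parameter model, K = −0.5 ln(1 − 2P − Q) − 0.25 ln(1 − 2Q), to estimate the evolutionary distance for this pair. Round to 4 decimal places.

0.0834

Differing sites — 15:A/G (Ti); 25:T/G (Tv); 34:G/C (Tv).
Of the 3 differences, 1 transition and 2 transversions over 38 sites: P = 1/38 = 0.026316, Q = 2/38 = 0.052632.
d = −0.5·ln(0.894736) − 0.25·ln(0.894736) = −0.5·(-0.111227) − 0.25·(-0.111227) = 0.0834.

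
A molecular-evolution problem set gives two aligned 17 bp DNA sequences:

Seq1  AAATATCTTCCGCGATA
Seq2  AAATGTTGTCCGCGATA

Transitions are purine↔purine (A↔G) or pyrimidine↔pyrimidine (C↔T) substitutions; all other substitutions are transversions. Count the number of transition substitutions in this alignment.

2

Mismatches occur at site 5 (A/G, transition), site 7 (C/T, transition), site 8 (T/G, transversion).
Of the 3 differences, 2 transitions and 1 transversion, so the answer is 2.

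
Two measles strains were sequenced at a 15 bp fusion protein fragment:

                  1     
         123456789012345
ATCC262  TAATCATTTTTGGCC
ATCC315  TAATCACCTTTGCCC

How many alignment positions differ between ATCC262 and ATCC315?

3

Mismatches occur at site 7 (T/C), site 8 (T/C), site 13 (G/C).
That gives 3 mismatches out of 15 aligned sites, so the Hamming distance is 3.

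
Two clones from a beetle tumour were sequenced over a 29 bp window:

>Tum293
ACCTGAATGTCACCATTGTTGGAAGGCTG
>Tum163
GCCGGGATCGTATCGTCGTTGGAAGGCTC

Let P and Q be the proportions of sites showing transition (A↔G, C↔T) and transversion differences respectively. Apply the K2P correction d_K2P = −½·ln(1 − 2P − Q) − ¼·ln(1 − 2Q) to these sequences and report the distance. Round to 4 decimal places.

Mismatches occur at site 1 (A/G, transition), site 4 (T/G, transversion), site 6 (A/G, transition), site 9 (G/C, transversion), site 10 (T/G, transversion), site 11 (C/T, transition), site 13 (C/T, transition), site 15 (A/G, transition), site 17 (T/C, transition), site 29 (G/C, transversion).
Of the 10 differences, 6 transitions and 4 transversions over 29 sites: P = 6/29 = 0.206897, Q = 4/29 = 0.137931.
d = −0.5·ln(0.448275) − 0.25·ln(0.724138) = −0.5·(-0.802348) − 0.25·(-0.322773) = 0.4819.

0.4819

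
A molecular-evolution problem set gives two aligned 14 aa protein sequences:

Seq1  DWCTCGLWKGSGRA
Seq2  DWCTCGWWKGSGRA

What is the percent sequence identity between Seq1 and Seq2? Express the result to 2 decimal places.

A single mismatch occurs at site 7 (L→W).
13 of the 14 sites match, so the percent identity is 13/14 × 100 = 92.86%.

92.86%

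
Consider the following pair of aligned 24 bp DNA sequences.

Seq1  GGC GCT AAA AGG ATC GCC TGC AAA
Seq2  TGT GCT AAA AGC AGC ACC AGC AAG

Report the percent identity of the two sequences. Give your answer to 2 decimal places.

Differing sites — 1:G/T; 3:C/T; 12:G/C; 14:T/G; 16:G/A; 19:T/A; 24:A/G.
17 of the 24 sites match, so the percent identity is 17/24 × 100 = 70.83%.

70.83%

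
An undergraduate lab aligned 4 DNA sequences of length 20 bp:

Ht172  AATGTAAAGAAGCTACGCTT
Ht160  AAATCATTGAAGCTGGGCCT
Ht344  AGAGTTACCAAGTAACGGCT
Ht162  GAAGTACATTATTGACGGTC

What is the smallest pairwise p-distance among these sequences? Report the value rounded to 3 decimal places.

Pairwise Hamming distances:
  Ht172 vs Ht160: 8
  Ht172 vs Ht344: 9
  Ht172 vs Ht162: 10
  Ht160 vs Ht344: 12
  Ht160 vs Ht162: 15
  Ht344 vs Ht162: 11
The smallest is 8 mismatches, between Ht172 and Ht160; p = 8/20 = 0.400.

0.400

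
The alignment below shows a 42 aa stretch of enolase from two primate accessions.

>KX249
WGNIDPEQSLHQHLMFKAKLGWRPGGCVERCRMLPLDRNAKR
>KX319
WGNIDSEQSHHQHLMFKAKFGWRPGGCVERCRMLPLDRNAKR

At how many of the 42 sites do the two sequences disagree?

3

Mismatches occur at site 6 (P→S), site 10 (L→H), site 20 (L→F).
That gives 3 mismatches out of 42 aligned sites, so the Hamming distance is 3.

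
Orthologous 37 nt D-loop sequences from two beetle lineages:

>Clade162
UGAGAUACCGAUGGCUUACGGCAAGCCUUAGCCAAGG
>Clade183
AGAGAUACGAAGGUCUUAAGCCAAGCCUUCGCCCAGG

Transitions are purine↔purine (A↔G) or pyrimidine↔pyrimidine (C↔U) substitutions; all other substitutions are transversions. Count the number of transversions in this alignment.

8

Differing sites — 1:U/A (Tv); 9:C/G (Tv); 10:G/A (Ti); 12:U/G (Tv); 14:G/U (Tv); 19:C/A (Tv); 21:G/C (Tv); 30:A/C (Tv); 34:A/C (Tv).
Of the 9 differences, 1 transition and 8 transversions, so the answer is 8.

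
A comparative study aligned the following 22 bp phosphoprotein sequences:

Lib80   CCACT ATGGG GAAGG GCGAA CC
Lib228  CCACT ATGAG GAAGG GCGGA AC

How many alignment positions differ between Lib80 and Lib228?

Mismatches occur at site 9 (G→A), site 19 (A→G), site 21 (C→A).
That gives 3 mismatches out of 22 aligned sites, so the Hamming distance is 3.

3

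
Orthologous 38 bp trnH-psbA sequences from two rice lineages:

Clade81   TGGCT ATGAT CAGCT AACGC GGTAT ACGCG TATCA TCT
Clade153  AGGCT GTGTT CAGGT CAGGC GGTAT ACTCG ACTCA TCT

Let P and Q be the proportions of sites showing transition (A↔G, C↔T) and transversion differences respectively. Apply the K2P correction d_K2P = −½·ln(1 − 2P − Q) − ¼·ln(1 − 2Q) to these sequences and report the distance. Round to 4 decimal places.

The sequences differ at positions 1 (T/A, transversion), 6 (A/G, transition), 9 (A/T, transversion), 14 (C/G, transversion), 16 (A/C, transversion), 18 (C/G, transversion), 28 (G/T, transversion), 31 (T/A, transversion), 32 (A/C, transversion).
Of the 9 differences, 1 transition and 8 transversions over 38 sites: P = 1/38 = 0.026316, Q = 8/38 = 0.210526.
d = −0.5·ln(0.736842) − 0.25·ln(0.578948) = −0.5·(-0.305382) − 0.25·(-0.546543) = 0.2893.

0.2893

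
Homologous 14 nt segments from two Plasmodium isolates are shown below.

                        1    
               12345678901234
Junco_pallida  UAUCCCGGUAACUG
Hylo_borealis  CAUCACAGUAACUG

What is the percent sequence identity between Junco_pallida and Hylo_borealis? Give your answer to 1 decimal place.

The sequences differ at positions 1 (U/C), 5 (C/A), 7 (G/A).
11 of the 14 sites match, so the percent identity is 11/14 × 100 = 78.6%.

78.6%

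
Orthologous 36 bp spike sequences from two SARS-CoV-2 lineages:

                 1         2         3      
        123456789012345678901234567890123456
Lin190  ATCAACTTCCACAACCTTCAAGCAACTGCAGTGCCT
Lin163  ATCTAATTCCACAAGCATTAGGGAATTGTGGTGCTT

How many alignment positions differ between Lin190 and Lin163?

11

Differing sites — 4:A/T; 6:C/A; 15:C/G; 17:T/A; 19:C/T; 21:A/G; 23:C/G; 26:C/T; 29:C/T; 30:A/G; 35:C/T.
That gives 11 mismatches out of 36 aligned sites, so the Hamming distance is 11.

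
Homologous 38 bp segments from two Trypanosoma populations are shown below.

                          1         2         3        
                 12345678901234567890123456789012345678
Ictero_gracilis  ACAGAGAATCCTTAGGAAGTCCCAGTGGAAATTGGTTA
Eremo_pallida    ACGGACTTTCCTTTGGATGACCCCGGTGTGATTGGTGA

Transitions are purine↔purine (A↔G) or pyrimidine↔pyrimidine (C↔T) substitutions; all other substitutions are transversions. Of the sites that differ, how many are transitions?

Mismatches occur at site 3 (A↔G, transition), site 6 (G↔C, transversion), site 7 (A↔T, transversion), site 8 (A↔T, transversion), site 14 (A↔T, transversion), site 18 (A↔T, transversion), site 20 (T↔A, transversion), site 24 (A↔C, transversion), site 26 (T↔G, transversion), site 27 (G↔T, transversion), site 29 (A↔T, transversion), site 30 (A↔G, transition), site 37 (T↔G, transversion).
Of the 13 differences, 2 transitions and 11 transversions, so the answer is 2.

2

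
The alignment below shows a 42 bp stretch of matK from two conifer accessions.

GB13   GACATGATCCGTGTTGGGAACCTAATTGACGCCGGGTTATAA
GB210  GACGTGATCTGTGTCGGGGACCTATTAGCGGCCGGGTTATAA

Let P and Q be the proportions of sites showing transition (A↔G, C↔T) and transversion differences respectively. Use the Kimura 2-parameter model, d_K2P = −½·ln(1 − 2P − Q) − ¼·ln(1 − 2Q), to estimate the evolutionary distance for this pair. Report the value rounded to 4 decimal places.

Mismatches occur at site 4 (A/G, transition), site 10 (C/T, transition), site 15 (T/C, transition), site 19 (A/G, transition), site 25 (A/T, transversion), site 27 (T/A, transversion), site 29 (A/C, transversion), site 30 (C/G, transversion).
Of the 8 differences, 4 transitions and 4 transversions over 42 sites: P = 4/42 = 0.095238, Q = 4/42 = 0.095238.
d = −0.5·ln(0.714286) − 0.25·ln(0.809524) = −0.5·(-0.336472) − 0.25·(-0.211309) = 0.2211.

0.2211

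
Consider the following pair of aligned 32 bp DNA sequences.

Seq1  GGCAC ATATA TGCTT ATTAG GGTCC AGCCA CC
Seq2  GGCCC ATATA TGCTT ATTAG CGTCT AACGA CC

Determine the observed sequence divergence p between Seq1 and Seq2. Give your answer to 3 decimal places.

Differing sites — 4:A/C; 21:G/C; 25:C/T; 27:G/A; 29:C/G.
There are 5 differences over 32 sites, so p = 5/32 = 0.156.

0.156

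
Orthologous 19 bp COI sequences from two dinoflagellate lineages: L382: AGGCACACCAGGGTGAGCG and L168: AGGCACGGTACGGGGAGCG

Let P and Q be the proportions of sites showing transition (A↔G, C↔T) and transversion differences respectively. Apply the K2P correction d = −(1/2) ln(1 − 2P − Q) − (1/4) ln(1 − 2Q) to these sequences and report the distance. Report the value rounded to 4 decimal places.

0.3246

Mismatches occur at site 7 (A/G, transition), site 8 (C/G, transversion), site 9 (C/T, transition), site 11 (G/C, transversion), site 14 (T/G, transversion).
Of the 5 differences, 2 transitions and 3 transversions over 19 sites: P = 2/19 = 0.105263, Q = 3/19 = 0.157895.
d = −0.5·ln(0.631579) − 0.25·ln(0.684210) = −0.5·(-0.459532) − 0.25·(-0.379490) = 0.3246.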